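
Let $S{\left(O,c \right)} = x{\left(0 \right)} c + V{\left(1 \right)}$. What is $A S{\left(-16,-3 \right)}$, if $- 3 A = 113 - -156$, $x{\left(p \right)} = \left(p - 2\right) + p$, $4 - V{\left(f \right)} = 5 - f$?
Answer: $-538$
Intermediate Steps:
$V{\left(f \right)} = -1 + f$ ($V{\left(f \right)} = 4 - \left(5 - f\right) = 4 + \left(-5 + f\right) = -1 + f$)
$x{\left(p \right)} = -2 + 2 p$ ($x{\left(p \right)} = \left(-2 + p\right) + p = -2 + 2 p$)
$S{\left(O,c \right)} = - 2 c$ ($S{\left(O,c \right)} = \left(-2 + 2 \cdot 0\right) c + \left(-1 + 1\right) = \left(-2 + 0\right) c + 0 = - 2 c + 0 = - 2 c$)
$A = - \frac{269}{3}$ ($A = - \frac{113 - -156}{3} = - \frac{113 + 156}{3} = \left(- \frac{1}{3}\right) 269 = - \frac{269}{3} \approx -89.667$)
$A S{\left(-16,-3 \right)} = - \frac{269 \left(\left(-2\right) \left(-3\right)\right)}{3} = \left(- \frac{269}{3}\right) 6 = -538$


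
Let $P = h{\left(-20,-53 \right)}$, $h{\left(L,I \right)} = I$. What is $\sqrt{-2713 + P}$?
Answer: $i \sqrt{2766} \approx 52.593 i$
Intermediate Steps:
$P = -53$
$\sqrt{-2713 + P} = \sqrt{-2713 - 53} = \sqrt{-2766} = i \sqrt{2766}$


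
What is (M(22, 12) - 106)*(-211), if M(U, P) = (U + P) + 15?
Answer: 12027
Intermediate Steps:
M(U, P) = 15 + P + U (M(U, P) = (P + U) + 15 = 15 + P + U)
(M(22, 12) - 106)*(-211) = ((15 + 12 + 22) - 106)*(-211) = (49 - 106)*(-211) = -57*(-211) = 12027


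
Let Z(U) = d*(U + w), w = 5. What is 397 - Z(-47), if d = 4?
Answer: 565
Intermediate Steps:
Z(U) = 20 + 4*U (Z(U) = 4*(U + 5) = 4*(5 + U) = 20 + 4*U)
397 - Z(-47) = 397 - (20 + 4*(-47)) = 397 - (20 - 188) = 397 - 1*(-168) = 397 + 168 = 565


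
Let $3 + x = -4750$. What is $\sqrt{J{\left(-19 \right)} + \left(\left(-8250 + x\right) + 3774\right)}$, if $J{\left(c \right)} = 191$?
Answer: $i \sqrt{9038} \approx 95.068 i$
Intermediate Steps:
$x = -4753$ ($x = -3 - 4750 = -4753$)
$\sqrt{J{\left(-19 \right)} + \left(\left(-8250 + x\right) + 3774\right)} = \sqrt{191 + \left(\left(-8250 - 4753\right) + 3774\right)} = \sqrt{191 + \left(-13003 + 3774\right)} = \sqrt{191 - 9229} = \sqrt{-9038} = i \sqrt{9038}$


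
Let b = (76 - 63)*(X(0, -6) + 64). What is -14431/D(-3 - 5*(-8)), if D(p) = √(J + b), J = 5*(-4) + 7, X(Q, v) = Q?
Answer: -14431*√91/273 ≈ -504.26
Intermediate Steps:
J = -13 (J = -20 + 7 = -13)
b = 832 (b = (76 - 63)*(0 + 64) = 13*64 = 832)
D(p) = 3*√91 (D(p) = √(-13 + 832) = √819 = 3*√91)
-14431/D(-3 - 5*(-8)) = -14431*√91/273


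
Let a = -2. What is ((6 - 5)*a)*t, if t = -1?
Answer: 2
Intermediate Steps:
((6 - 5)*a)*t = ((6 - 5)*(-2))*(-1) = (1*(-2))*(-1) = -2*(-1) = 2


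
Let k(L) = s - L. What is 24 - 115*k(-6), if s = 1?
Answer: -781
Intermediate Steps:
k(L) = 1 - L
24 - 115*k(-6) = 24 - 115*(1 - 1*(-6)) = 24 - 115*(1 + 6) = 24 - 115*7 = 24 - 805 = -781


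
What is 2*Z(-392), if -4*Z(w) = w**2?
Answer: -76832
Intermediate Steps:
Z(w) = -w**2/4
2*Z(-392) = 2*(-1/4*(-392)**2) = 2*(-1/4*153664) = 2*(-38416) = -76832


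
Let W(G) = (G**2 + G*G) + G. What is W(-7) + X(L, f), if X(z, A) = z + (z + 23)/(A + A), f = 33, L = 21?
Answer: 338/3 ≈ 112.67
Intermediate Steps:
W(G) = G + 2*G**2 (W(G) = (G**2 + G**2) + G = 2*G**2 + G = G + 2*G**2)
X(z, A) = z + (23 + z)/(2*A) (X(z, A) = z + (23 + z)/((2*A)) = z + (23 + z)*(1/(2*A)) = z + (23 + z)/(2*A))
W(-7) + X(L, f) = -7*(1 + 2*(-7)) + (1/2)*(23 + 21 + 2*33*21)/33 = -7*(1 - 14) + (1/2)*(1/33)*(23 + 21 + 1386) = -7*(-13) + (1/2)*(1/33)*1430 = 91 + 65/3 = 338/3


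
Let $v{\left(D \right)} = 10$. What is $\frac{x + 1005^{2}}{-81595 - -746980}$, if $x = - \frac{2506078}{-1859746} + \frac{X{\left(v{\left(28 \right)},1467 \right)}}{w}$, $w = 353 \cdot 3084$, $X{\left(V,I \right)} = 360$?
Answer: $\frac{85204821197388134}{56131218826191705} \approx 1.518$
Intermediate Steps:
$w = 1088652$
$x = \frac{113704847309}{84359008433}$ ($x = - \frac{2506078}{-1859746} + \frac{360}{1088652} = \left(-2506078\right) \left(- \frac{1}{1859746}\right) + 360 \cdot \frac{1}{1088652} = \frac{1253039}{929873} + \frac{30}{90721} = \frac{113704847309}{84359008433} \approx 1.3479$)
$\frac{x + 1005^{2}}{-81595 - -746980} = \frac{\frac{113704847309}{84359008433} + 1005^{2}}{-81595 - -746980} = \frac{\frac{113704847309}{84359008433} + 1010025}{-81595 + 746980} = \frac{85204821197388134}{84359008433 \cdot 665385} = \frac{85204821197388134}{84359008433} \cdot \frac{1}{665385} = \frac{85204821197388134}{56131218826191705}$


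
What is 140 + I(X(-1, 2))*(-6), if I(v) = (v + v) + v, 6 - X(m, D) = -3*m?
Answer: 86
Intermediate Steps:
X(m, D) = 6 + 3*m (X(m, D) = 6 - (-3)*m = 6 + 3*m)
I(v) = 3*v (I(v) = 2*v + v = 3*v)
140 + I(X(-1, 2))*(-6) = 140 + (3*(6 + 3*(-1)))*(-6) = 140 + (3*(6 - 3))*(-6) = 140 + (3*3)*(-6) = 140 + 9*(-6) = 140 - 54 = 86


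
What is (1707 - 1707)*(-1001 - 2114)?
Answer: 0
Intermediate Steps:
(1707 - 1707)*(-1001 - 2114) = 0*(-3115) = 0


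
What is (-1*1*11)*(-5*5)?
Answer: 275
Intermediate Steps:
(-1*1*11)*(-5*5) = -1*11*(-25) = -11*(-25) = 275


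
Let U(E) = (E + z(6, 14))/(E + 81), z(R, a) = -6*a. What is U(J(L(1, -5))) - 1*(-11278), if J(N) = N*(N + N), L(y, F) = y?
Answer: 935992/83 ≈ 11277.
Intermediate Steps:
J(N) = 2*N² (J(N) = N*(2*N) = 2*N²)
U(E) = (-84 + E)/(81 + E) (U(E) = (E - 6*14)/(E + 81) = (E - 84)/(81 + E) = (-84 + E)/(81 + E))
U(J(L(1, -5))) - 1*(-11278) = (-84 + 2*1²)/(81 + 2*1²) - 1*(-11278) = (-84 + 2*1)/(81 + 2*1) + 11278 = (-84 + 2)/(81 + 2) + 11278 = -82/83 + 11278 = 935992/83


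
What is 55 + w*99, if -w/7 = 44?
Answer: -30437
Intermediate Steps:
w = -308 (w = -7*44 = -308)
55 + w*99 = 55 - 308*99 = 55 - 30492 = -30437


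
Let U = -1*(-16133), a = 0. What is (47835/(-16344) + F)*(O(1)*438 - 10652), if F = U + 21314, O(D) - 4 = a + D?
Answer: -287701386947/908 ≈ -3.1685e+8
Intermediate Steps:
U = 16133
O(D) = 4 + D (O(D) = 4 + (0 + D) = 4 + D)
F = 37447 (F = 16133 + 21314 = 37447)
(47835/(-16344) + F)*(O(1)*438 - 10652) = (47835/(-16344) + 37447)*((4 + 1)*438 - 10652) = (47835*(-1/16344) + 37447)*(5*438 - 10652) = (-5315/1816 + 37447)*(2190 - 10652) = (67998437/1816)*(-8462) = -287701386947/908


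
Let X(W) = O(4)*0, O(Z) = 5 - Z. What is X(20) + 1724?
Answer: 1724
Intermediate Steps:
X(W) = 0 (X(W) = (5 - 1*4)*0 = (5 - 4)*0 = 1*0 = 0)
X(20) + 1724 = 0 + 1724 = 1724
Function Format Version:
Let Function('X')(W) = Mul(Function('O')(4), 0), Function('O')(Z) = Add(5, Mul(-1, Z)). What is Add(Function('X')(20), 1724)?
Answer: 1724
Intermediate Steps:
Function('X')(W) = 0 (Function('X')(W) = Mul(Add(5, Mul(-1, 4)), 0) = Mul(Add(5, -4), 0) = Mul(1, 0) = 0)
Add(Function('X')(20), 1724) = Add(0, 1724) = 1724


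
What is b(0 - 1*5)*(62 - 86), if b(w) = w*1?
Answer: 120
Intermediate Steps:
b(w) = w
b(0 - 1*5)*(62 - 86) = (0 - 1*5)*(62 - 86) = (0 - 5)*(-24) = -5*(-24) = 120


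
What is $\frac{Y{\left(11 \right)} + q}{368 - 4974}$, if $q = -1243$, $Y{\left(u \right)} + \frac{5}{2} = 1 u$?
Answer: $\frac{2469}{9212} \approx 0.26802$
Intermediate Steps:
$Y{\left(u \right)} = - \frac{5}{2} + u$ ($Y{\left(u \right)} = - \frac{5}{2} + 1 u = - \frac{5}{2} + u$)
$\frac{Y{\left(11 \right)} + q}{368 - 4974} = \frac{\left(- \frac{5}{2} + 11\right) - 1243}{368 - 4974} = \frac{\frac{17}{2} - 1243}{-4606} = \left(- \frac{2469}{2}\right) \left(- \frac{1}{4606}\right) = \frac{2469}{9212}$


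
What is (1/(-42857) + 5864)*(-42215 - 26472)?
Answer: -17261966734089/42857 ≈ -4.0278e+8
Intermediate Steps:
(1/(-42857) + 5864)*(-42215 - 26472) = (-1/42857 + 5864)*(-68687) = (251313447/42857)*(-68687) = -17261966734089/42857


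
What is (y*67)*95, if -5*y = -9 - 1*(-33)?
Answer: -30552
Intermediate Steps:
y = -24/5 (y = -(-9 - 1*(-33))/5 = -(-9 + 33)/5 = -⅕*24 = -24/5 ≈ -4.8000)
(y*67)*95 = -24/5*67*95 = -1608/5*95 = -30552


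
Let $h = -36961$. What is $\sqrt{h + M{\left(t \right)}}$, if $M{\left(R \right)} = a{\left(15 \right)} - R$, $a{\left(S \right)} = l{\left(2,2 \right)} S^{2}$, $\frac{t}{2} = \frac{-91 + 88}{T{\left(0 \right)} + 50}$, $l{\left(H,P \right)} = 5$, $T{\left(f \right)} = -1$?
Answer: $\frac{i \sqrt{1755958}}{7} \approx 189.3 i$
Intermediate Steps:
$t = - \frac{6}{49}$ ($t = 2 \frac{-91 + 88}{-1 + 50} = 2 \left(- \frac{3}{49}\right) = - \frac{6}{49} \approx -0.12245$)
$a{\left(S \right)} = 5 S^{2}$
$M{\left(R \right)} = 1125 - R$ ($M{\left(R \right)} = 5 \cdot 15^{2} - R = 5 \cdot 225 - R = 1125 - R$)
$\sqrt{h + M{\left(t \right)}} = \sqrt{-36961 + \left(1125 - - \frac{6}{49}\right)} = \sqrt{-36961 + \left(1125 + \frac{6}{49}\right)} = \sqrt{-36961 + \frac{55131}{49}} = \sqrt{- \frac{1755958}{49}} = \frac{i \sqrt{1755958}}{7}$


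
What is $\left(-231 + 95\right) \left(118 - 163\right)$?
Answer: $6120$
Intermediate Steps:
$\left(-231 + 95\right) \left(118 - 163\right) = \left(-136\right) \left(-45\right) = 6120$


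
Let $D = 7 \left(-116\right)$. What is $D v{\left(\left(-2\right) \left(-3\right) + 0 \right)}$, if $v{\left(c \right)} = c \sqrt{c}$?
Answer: $- 4872 \sqrt{6} \approx -11934.0$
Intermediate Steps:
$D = -812$
$v{\left(c \right)} = c^{\frac{3}{2}}$
$D v{\left(\left(-2\right) \left(-3\right) + 0 \right)} = - 812 \left(\left(-2\right) \left(-3\right) + 0\right)^{\frac{3}{2}} = - 812 \left(6 + 0\right)^{\frac{3}{2}} = - 812 \cdot 6^{\frac{3}{2}} = - 812 \cdot 6 \sqrt{6} = - 4872 \sqrt{6}$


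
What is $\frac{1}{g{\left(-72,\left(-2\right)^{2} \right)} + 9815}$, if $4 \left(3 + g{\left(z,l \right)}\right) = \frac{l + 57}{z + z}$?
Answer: $\frac{576}{5651651} \approx 0.00010192$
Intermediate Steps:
$g{\left(z,l \right)} = -3 + \frac{57 + l}{8 z}$ ($g{\left(z,l \right)} = -3 + \frac{\left(l + 57\right) \frac{1}{z + z}}{4} = -3 + \frac{\left(57 + l\right) \frac{1}{2 z}}{4} = -3 + \frac{\frac{1}{2} \frac{1}{z} \left(57 + l\right)}{4} = -3 + \frac{57 + l}{8 z}$)
$\frac{1}{g{\left(-72,\left(-2\right)^{2} \right)} + 9815} = \frac{1}{\frac{57 + \left(-2\right)^{2} - -1728}{8 \left(-72\right)} + 9815} = \frac{1}{\frac{1}{8} \left(- \frac{1}{72}\right) \left(57 + 4 + 1728\right) + 9815} = \frac{1}{\frac{1}{8} \left(- \frac{1}{72}\right) 1789 + 9815} = \frac{1}{- \frac{1789}{576} + 9815} = \frac{1}{\frac{5651651}{576}} = \frac{576}{5651651}$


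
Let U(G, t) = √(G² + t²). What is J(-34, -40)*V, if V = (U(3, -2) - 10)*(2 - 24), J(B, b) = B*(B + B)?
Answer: 508640 - 50864*√13 ≈ 3.2525e+5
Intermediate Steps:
J(B, b) = 2*B² (J(B, b) = B*(2*B) = 2*B²)
V = 220 - 22*√13 (V = (√(3² + (-2)²) - 10)*(2 - 24) = (√(9 + 4) - 10)*(-22) = (√13 - 10)*(-22) = (-10 + √13)*(-22) = 220 - 22*√13 ≈ 140.68)
J(-34, -40)*V = (2*(-34)²)*(220 - 22*√13) = (2*1156)*(220 - 22*√13) = 2312*(220 - 22*√13) = 508640 - 50864*√13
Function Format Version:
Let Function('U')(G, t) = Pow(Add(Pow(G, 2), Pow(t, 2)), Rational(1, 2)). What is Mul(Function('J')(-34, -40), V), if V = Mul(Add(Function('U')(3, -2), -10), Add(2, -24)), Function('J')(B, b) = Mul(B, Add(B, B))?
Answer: Add(508640, Mul(-50864, Pow(13, Rational(1, 2)))) ≈ 3.2525e+5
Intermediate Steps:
Function('J')(B, b) = Mul(2, Pow(B, 2)) (Function('J')(B, b) = Mul(B, Mul(2, B)) = Mul(2, Pow(B, 2)))
V = Add(220, Mul(-22, Pow(13, Rational(1, 2)))) (V = Mul(Add(Pow(Add(Pow(3, 2), Pow(-2, 2)), Rational(1, 2)), -10), Add(2, -24)) = Mul(Add(Pow(Add(9, 4), Rational(1, 2)), -10), -22) = Mul(Add(Pow(13, Rational(1, 2)), -10), -22) = Mul(Add(-10, Pow(13, Rational(1, 2))), -22) = Add(220, Mul(-22, Pow(13, Rational(1, 2)))) ≈ 140.68)
Mul(Function('J')(-34, -40), V) = Mul(Mul(2, Pow(-34, 2)), Add(220, Mul(-22, Pow(13, Rational(1, 2))))) = Mul(Mul(2, 1156), Add(220, Mul(-22, Pow(13, Rational(1, 2))))) = Mul(2312, Add(220, Mul(-22, Pow(13, Rational(1, 2))))) = Add(508640, Mul(-50864, Pow(13, Rational(1, 2))))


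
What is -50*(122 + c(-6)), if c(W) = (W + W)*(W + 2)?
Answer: -8500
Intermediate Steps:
c(W) = 2*W*(2 + W) (c(W) = (2*W)*(2 + W) = 2*W*(2 + W))
-50*(122 + c(-6)) = -50*(122 + 2*(-6)*(2 - 6)) = -50*(122 + 2*(-6)*(-4)) = -50*(122 + 48) = -50*170 = -8500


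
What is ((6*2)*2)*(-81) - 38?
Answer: -1982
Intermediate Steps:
((6*2)*2)*(-81) - 38 = (12*2)*(-81) - 38 = 24*(-81) - 38 = -1944 - 38 = -1982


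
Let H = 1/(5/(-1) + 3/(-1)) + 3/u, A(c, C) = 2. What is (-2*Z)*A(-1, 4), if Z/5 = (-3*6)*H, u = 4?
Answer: 225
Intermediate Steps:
H = 5/8 (H = 1/(5/(-1) + 3/(-1)) + 3/4 = 1/(5*(-1) + 3*(-1)) + 3*(¼) = 1/(-5 - 3) + ¾ = 1/(-8) + ¾ = 1*(-⅛) + ¾ = -⅛ + ¾ = 5/8 ≈ 0.62500)
Z = -225/4 (Z = 5*(-3*6*(5/8)) = 5*(-18*5/8) = 5*(-45/4) = -225/4 ≈ -56.250)
(-2*Z)*A(-1, 4) = -2*(-225/4)*2 = (225/2)*2 = 225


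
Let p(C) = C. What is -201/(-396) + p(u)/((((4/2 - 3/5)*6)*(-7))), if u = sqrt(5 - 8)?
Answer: 67/132 - 5*I*sqrt(3)/294 ≈ 0.50758 - 0.029457*I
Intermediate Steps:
u = I*sqrt(3) (u = sqrt(-3) = I*sqrt(3) ≈ 1.732*I)
-201/(-396) + p(u)/((((4/2 - 3/5)*6)*(-7))) = -201/(-396) + (I*sqrt(3))/((((4/2 - 3/5)*6)*(-7))) = -201*(-1/396) + (I*sqrt(3))/((((4*(1/2) - 3*1/5)*6)*(-7))) = 67/132 + (I*sqrt(3))/((((2 - 3/5)*6)*(-7))) = 67/132 + (I*sqrt(3))/((((7/5)*6)*(-7))) = 67/132 + (I*sqrt(3))/(((42/5)*(-7))) = 67/132 + (I*sqrt(3))/(-294/5) = 67/132 + (I*sqrt(3))*(-5/294) = 67/132 - 5*I*sqrt(3)/294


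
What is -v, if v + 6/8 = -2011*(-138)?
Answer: -1110069/4 ≈ -2.7752e+5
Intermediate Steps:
v = 1110069/4 (v = -¾ - 2011*(-138) = -¾ + 277518 = 1110069/4 ≈ 2.7752e+5)
-v = -1*1110069/4 = -1110069/4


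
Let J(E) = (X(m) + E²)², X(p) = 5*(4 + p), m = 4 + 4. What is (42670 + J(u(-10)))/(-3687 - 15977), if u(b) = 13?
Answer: -95111/19664 ≈ -4.8368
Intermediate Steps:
m = 8
X(p) = 20 + 5*p
J(E) = (60 + E²)² (J(E) = ((20 + 5*8) + E²)² = ((20 + 40) + E²)² = (60 + E²)²)
(42670 + J(u(-10)))/(-3687 - 15977) = (42670 + (60 + 13²)²)/(-3687 - 15977) = (42670 + (60 + 169)²)/(-19664) = (42670 + 229²)*(-1/19664) = (42670 + 52441)*(-1/19664) = 95111*(-1/19664) = -95111/19664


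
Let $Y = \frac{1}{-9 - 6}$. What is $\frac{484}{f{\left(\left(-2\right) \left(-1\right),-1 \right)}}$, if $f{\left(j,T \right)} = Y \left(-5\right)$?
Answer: $1452$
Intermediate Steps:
$Y = - \frac{1}{15}$ ($Y = \frac{1}{-15} = - \frac{1}{15} \approx -0.066667$)
$f{\left(j,T \right)} = \frac{1}{3}$ ($f{\left(j,T \right)} = \left(- \frac{1}{15}\right) \left(-5\right) = \frac{1}{3}$)
$\frac{484}{f{\left(\left(-2\right) \left(-1\right),-1 \right)}} = 484 \frac{1}{\frac{1}{3}} = 484 \cdot 3 = 1452$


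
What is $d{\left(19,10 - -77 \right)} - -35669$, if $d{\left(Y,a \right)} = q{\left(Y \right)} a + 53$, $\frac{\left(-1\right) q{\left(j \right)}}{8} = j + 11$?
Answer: $14842$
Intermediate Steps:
$q{\left(j \right)} = -88 - 8 j$ ($q{\left(j \right)} = - 8 \left(j + 11\right) = - 8 \left(11 + j\right) = -88 - 8 j$)
$d{\left(Y,a \right)} = 53 + a \left(-88 - 8 Y\right)$ ($d{\left(Y,a \right)} = \left(-88 - 8 Y\right) a + 53 = a \left(-88 - 8 Y\right) + 53 = 53 + a \left(-88 - 8 Y\right)$)
$d{\left(19,10 - -77 \right)} - -35669 = \left(53 - 8 \left(10 - -77\right) \left(11 + 19\right)\right) - -35669 = \left(53 - 8 \left(10 + 77\right) 30\right) + 35669 = \left(53 - 696 \cdot 30\right) + 35669 = \left(53 - 20880\right) + 35669 = -20827 + 35669 = 14842$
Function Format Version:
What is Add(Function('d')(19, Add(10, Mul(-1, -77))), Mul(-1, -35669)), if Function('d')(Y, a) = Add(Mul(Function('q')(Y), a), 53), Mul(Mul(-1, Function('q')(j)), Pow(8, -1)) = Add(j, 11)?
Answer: 14842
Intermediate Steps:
Function('q')(j) = Add(-88, Mul(-8, j)) (Function('q')(j) = Mul(-8, Add(j, 11)) = Mul(-8, Add(11, j)) = Add(-88, Mul(-8, j)))
Function('d')(Y, a) = Add(53, Mul(a, Add(-88, Mul(-8, Y)))) (Function('d')(Y, a) = Add(Mul(Add(-88, Mul(-8, Y)), a), 53) = Add(Mul(a, Add(-88, Mul(-8, Y))), 53) = Add(53, Mul(a, Add(-88, Mul(-8, Y)))))
Add(Function('d')(19, Add(10, Mul(-1, -77))), Mul(-1, -35669)) = Add(Add(53, Mul(-8, Add(10, Mul(-1, -77)), Add(11, 19))), Mul(-1, -35669)) = Add(Add(53, Mul(-8, Add(10, 77), 30)), 35669) = Add(Add(53, Mul(-8, 87, 30)), 35669) = Add(Add(53, -20880), 35669) = Add(-20827, 35669) = 14842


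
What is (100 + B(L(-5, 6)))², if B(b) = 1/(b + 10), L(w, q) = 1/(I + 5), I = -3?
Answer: 4418404/441 ≈ 10019.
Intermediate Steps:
L(w, q) = ½ (L(w, q) = 1/(-3 + 5) = 1/2 = ½)
B(b) = 1/(10 + b)
(100 + B(L(-5, 6)))² = (100 + 1/(10 + ½))² = (100 + 1/(21/2))² = (100 + 2/21)² = (2102/21)² = 4418404/441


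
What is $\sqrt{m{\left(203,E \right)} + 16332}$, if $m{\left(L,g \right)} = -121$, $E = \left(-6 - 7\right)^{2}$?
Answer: $\sqrt{16211} \approx 127.32$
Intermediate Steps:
$E = 169$ ($E = \left(-13\right)^{2} = 169$)
$\sqrt{m{\left(203,E \right)} + 16332} = \sqrt{-121 + 16332} = \sqrt{16211}$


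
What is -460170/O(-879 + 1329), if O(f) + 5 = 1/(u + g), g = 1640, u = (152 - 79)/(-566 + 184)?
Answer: 288253709190/3131653 ≈ 92045.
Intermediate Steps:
u = -73/382 (u = 73/(-382) = 73*(-1/382) = -73/382 ≈ -0.19110)
O(f) = -3131653/626407 (O(f) = -5 + 1/(-73/382 + 1640) = -5 + 1/(626407/382) = -5 + 382/626407 = -3131653/626407)
-460170/O(-879 + 1329) = -460170/(-3131653/626407) = -460170*(-626407/3131653) = 288253709190/3131653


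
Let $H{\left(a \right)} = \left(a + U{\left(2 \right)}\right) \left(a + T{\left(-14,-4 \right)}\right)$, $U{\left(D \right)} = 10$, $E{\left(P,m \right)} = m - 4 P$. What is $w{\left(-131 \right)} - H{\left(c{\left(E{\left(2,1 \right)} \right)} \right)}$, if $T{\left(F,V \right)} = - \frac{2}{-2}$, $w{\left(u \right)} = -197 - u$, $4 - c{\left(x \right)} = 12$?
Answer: $-52$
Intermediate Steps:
$c{\left(x \right)} = -8$ ($c{\left(x \right)} = 4 - 12 = -8$)
$T{\left(F,V \right)} = 1$ ($T{\left(F,V \right)} = \left(-2\right) \left(- \frac{1}{2}\right) = 1$)
$H{\left(a \right)} = \left(1 + a\right) \left(10 + a\right)$ ($H{\left(a \right)} = \left(a + 10\right) \left(a + 1\right) = \left(10 + a\right) \left(1 + a\right) = \left(1 + a\right) \left(10 + a\right)$)
$w{\left(-131 \right)} - H{\left(c{\left(E{\left(2,1 \right)} \right)} \right)} = \left(-197 - -131\right) - \left(10 + \left(-8\right)^{2} + 11 \left(-8\right)\right) = \left(-197 + 131\right) - \left(10 + 64 - 88\right) = -66 - -14 = -66 + 14 = -52$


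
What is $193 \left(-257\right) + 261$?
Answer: $-49340$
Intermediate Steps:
$193 \left(-257\right) + 261 = -49601 + 261 = -49340$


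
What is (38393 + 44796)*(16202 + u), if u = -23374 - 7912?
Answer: -1254822876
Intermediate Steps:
u = -31286
(38393 + 44796)*(16202 + u) = (38393 + 44796)*(16202 - 31286) = 83189*(-15084) = -1254822876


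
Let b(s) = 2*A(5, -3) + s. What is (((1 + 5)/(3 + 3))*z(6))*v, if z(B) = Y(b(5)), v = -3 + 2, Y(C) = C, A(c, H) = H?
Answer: 1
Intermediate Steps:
b(s) = -6 + s (b(s) = 2*(-3) + s = -6 + s)
v = -1
z(B) = -1 (z(B) = -6 + 5 = -1)
(((1 + 5)/(3 + 3))*z(6))*v = (((1 + 5)/(3 + 3))*(-1))*(-1) = ((6/6)*(-1))*(-1) = ((6*(⅙))*(-1))*(-1) = (1*(-1))*(-1) = -1*(-1) = 1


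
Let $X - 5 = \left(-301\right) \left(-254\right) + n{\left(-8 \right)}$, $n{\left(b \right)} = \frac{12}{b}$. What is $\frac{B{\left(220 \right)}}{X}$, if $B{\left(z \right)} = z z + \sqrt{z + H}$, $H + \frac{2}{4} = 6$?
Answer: $\frac{19360}{30583} + \frac{\sqrt{902}}{152915} \approx 0.63323$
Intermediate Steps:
$H = \frac{11}{2}$ ($H = - \frac{1}{2} + 6 = \frac{11}{2} \approx 5.5$)
$B{\left(z \right)} = z^{2} + \sqrt{\frac{11}{2} + z}$ ($B{\left(z \right)} = z z + \sqrt{z + \frac{11}{2}} = z^{2} + \sqrt{\frac{11}{2} + z}$)
$X = \frac{152915}{2}$ ($X = 5 + \left(\left(-301\right) \left(-254\right) + \frac{12}{-8}\right) = 5 + \left(76454 + 12 \left(- \frac{1}{8}\right)\right) = 5 + \left(76454 - \frac{3}{2}\right) = 5 + \frac{152905}{2} = \frac{152915}{2} \approx 76458.0$)
$\frac{B{\left(220 \right)}}{X} = \frac{220^{2} + \frac{\sqrt{22 + 4 \cdot 220}}{2}}{\frac{152915}{2}} = \left(48400 + \frac{\sqrt{22 + 880}}{2}\right) \frac{2}{152915} = \left(48400 + \frac{\sqrt{902}}{2}\right) \frac{2}{152915} = \frac{19360}{30583} + \frac{\sqrt{902}}{152915}$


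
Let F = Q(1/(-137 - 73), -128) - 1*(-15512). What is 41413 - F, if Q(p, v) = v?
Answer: 26029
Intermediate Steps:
F = 15384 (F = -128 - 1*(-15512) = -128 + 15512 = 15384)
41413 - F = 41413 - 1*15384 = 41413 - 15384 = 26029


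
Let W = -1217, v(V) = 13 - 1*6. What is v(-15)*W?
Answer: -8519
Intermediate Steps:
v(V) = 7 (v(V) = 13 - 6 = 7)
v(-15)*W = 7*(-1217) = -8519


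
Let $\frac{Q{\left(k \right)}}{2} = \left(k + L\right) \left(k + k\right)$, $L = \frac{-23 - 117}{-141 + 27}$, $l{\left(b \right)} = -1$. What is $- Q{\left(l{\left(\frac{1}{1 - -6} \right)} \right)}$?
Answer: $\frac{52}{57} \approx 0.91228$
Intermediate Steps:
$L = \frac{70}{57}$ ($L = - \frac{140}{-114} = \left(-140\right) \left(- \frac{1}{114}\right) = \frac{70}{57} \approx 1.2281$)
$Q{\left(k \right)} = 4 k \left(\frac{70}{57} + k\right)$ ($Q{\left(k \right)} = 2 \left(k + \frac{70}{57}\right) \left(k + k\right) = 2 \left(\frac{70}{57} + k\right) 2 k = 2 \cdot 2 k \left(\frac{70}{57} + k\right) = 4 k \left(\frac{70}{57} + k\right)$)
$- Q{\left(l{\left(\frac{1}{1 - -6} \right)} \right)} = - \frac{4 \left(-1\right) \left(70 + 57 \left(-1\right)\right)}{57} = - \frac{4 \left(-1\right) \left(70 - 57\right)}{57} = - \frac{4 \left(-1\right) 13}{57} = \left(-1\right) \left(- \frac{52}{57}\right) = \frac{52}{57}$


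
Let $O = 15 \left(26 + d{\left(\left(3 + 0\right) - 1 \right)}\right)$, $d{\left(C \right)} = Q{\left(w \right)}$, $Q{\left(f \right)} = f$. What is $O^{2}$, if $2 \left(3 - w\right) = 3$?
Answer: $\frac{680625}{4} \approx 1.7016 \cdot 10^{5}$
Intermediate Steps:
$w = \frac{3}{2}$ ($w = 3 - \frac{3}{2} = \frac{3}{2} \approx 1.5$)
$d{\left(C \right)} = \frac{3}{2}$
$O = \frac{825}{2}$ ($O = 15 \left(26 + \frac{3}{2}\right) = 15 \cdot \frac{55}{2} = \frac{825}{2} \approx 412.5$)
$O^{2} = \left(\frac{825}{2}\right)^{2} = \frac{680625}{4}$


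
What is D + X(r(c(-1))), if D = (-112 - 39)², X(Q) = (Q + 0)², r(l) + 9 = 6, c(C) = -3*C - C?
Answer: 22810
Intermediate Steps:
c(C) = -4*C
r(l) = -3 (r(l) = -9 + 6 = -3)
X(Q) = Q²
D = 22801 (D = (-151)² = 22801)
D + X(r(c(-1))) = 22801 + (-3)² = 22801 + 9 = 22810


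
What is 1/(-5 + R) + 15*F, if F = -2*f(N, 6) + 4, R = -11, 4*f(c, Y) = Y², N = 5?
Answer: -3361/16 ≈ -210.06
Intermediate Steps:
f(c, Y) = Y²/4
F = -14 (F = -6²/2 + 4 = -36/2 + 4 = -2*9 + 4 = -18 + 4 = -14)
1/(-5 + R) + 15*F = 1/(-5 - 11) + 15*(-14) = 1/(-16) - 210 = -1/16 - 210 = -3361/16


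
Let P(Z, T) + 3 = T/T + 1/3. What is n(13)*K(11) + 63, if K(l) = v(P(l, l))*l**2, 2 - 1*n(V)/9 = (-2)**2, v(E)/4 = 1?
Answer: -8649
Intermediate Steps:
P(Z, T) = -5/3 (P(Z, T) = -3 + (T/T + 1/3) = -3 + (1 + 1*(1/3)) = -3 + (1 + 1/3) = -3 + 4/3 = -5/3)
v(E) = 4 (v(E) = 4*1 = 4)
n(V) = -18 (n(V) = 18 - 9*(-2)**2 = 18 - 9*4 = 18 - 36 = -18)
K(l) = 4*l**2
n(13)*K(11) + 63 = -72*11**2 + 63 = -72*121 + 63 = -18*484 + 63 = -8712 + 63 = -8649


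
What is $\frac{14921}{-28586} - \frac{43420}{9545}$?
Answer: $- \frac{276725013}{54570674} \approx -5.0709$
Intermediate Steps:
$\frac{14921}{-28586} - \frac{43420}{9545} = 14921 \left(- \frac{1}{28586}\right) - \frac{8684}{1909} = - \frac{14921}{28586} - \frac{8684}{1909} = - \frac{276725013}{54570674}$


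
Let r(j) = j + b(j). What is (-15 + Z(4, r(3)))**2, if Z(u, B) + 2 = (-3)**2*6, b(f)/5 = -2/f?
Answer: 1369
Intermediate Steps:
b(f) = -10/f (b(f) = 5*(-2/f) = -10/f)
r(j) = j - 10/j
Z(u, B) = 52 (Z(u, B) = -2 + (-3)**2*6 = -2 + 9*6 = -2 + 54 = 52)
(-15 + Z(4, r(3)))**2 = (-15 + 52)**2 = 37**2 = 1369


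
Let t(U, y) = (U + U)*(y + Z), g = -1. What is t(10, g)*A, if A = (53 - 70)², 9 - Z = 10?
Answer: -11560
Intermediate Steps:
Z = -1 (Z = 9 - 1*10 = 9 - 10 = -1)
t(U, y) = 2*U*(-1 + y) (t(U, y) = (U + U)*(y - 1) = (2*U)*(-1 + y) = 2*U*(-1 + y))
A = 289 (A = (-17)² = 289)
t(10, g)*A = (2*10*(-1 - 1))*289 = (2*10*(-2))*289 = -40*289 = -11560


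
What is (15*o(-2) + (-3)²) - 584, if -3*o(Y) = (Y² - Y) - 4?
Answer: -585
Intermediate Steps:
o(Y) = 4/3 - Y²/3 + Y/3 (o(Y) = -((Y² - Y) - 4)/3 = -(-4 + Y² - Y)/3 = 4/3 - Y²/3 + Y/3)
(15*o(-2) + (-3)²) - 584 = (15*(4/3 - ⅓*(-2)² + (⅓)*(-2)) + (-3)²) - 584 = (15*(4/3 - ⅓*4 - ⅔) + 9) - 584 = (15*(4/3 - 4/3 - ⅔) + 9) - 584 = (15*(-⅔) + 9) - 584 = (-10 + 9) - 584 = -1 - 584 = -585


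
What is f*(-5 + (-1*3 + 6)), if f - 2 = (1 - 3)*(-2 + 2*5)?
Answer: 28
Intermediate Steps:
f = -14 (f = 2 + (1 - 3)*(-2 + 2*5) = 2 - 2*(-2 + 10) = 2 - 2*8 = 2 - 16 = -14)
f*(-5 + (-1*3 + 6)) = -14*(-5 + (-1*3 + 6)) = -14*(-5 + (-3 + 6)) = -14*(-5 + 3) = -14*(-2) = 28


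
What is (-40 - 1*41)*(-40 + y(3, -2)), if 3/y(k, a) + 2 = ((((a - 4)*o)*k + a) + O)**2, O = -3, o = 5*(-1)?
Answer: 23402277/7223 ≈ 3240.0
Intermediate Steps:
o = -5
y(k, a) = 3/(-2 + (-3 + a + k*(20 - 5*a))**2) (y(k, a) = 3/(-2 + ((((a - 4)*(-5))*k + a) - 3)**2) = 3/(-2 + ((((-4 + a)*(-5))*k + a) - 3)**2) = 3/(-2 + (((20 - 5*a)*k + a) - 3)**2) = 3/(-2 + ((k*(20 - 5*a) + a) - 3)**2) = 3/(-2 + ((a + k*(20 - 5*a)) - 3)**2) = 3/(-2 + (-3 + a + k*(20 - 5*a))**2))
(-40 - 1*41)*(-40 + y(3, -2)) = (-40 - 1*41)*(-40 + 3/(-2 + (-3 - 2 + 20*3 - 5*(-2)*3)**2)) = (-40 - 41)*(-40 + 3/(-2 + (-3 - 2 + 60 + 30)**2)) = -81*(-40 + 3/(-2 + 85**2)) = -81*(-40 + 3/(-2 + 7225)) = -81*(-40 + 3/7223) = -81*(-288917/7223) = 23402277/7223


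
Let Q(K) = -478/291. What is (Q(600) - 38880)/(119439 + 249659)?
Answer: -5657279/53703759 ≈ -0.10534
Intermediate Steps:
Q(K) = -478/291 (Q(K) = -478*1/291 = -478/291)
(Q(600) - 38880)/(119439 + 249659) = (-478/291 - 38880)/(119439 + 249659) = -11314558/291/369098 = -11314558/291*1/369098 = -5657279/53703759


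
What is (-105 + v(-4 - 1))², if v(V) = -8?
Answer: 12769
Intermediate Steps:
(-105 + v(-4 - 1))² = (-105 - 8)² = (-113)² = 12769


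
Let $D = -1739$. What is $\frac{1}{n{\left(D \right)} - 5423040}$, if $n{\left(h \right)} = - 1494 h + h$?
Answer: $- \frac{1}{2826713} \approx -3.5377 \cdot 10^{-7}$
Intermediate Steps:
$n{\left(h \right)} = - 1493 h$
$\frac{1}{n{\left(D \right)} - 5423040} = \frac{1}{\left(-1493\right) \left(-1739\right) - 5423040} = \frac{1}{2596327 - 5423040} = \frac{1}{-2826713} = - \frac{1}{2826713}$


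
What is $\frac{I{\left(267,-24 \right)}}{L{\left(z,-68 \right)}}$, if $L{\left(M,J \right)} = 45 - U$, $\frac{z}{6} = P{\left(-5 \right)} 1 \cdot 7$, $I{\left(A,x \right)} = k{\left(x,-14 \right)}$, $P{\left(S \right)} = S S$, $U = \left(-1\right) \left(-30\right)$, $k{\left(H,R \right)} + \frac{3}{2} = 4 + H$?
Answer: $- \frac{43}{30} \approx -1.4333$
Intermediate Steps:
$k{\left(H,R \right)} = \frac{5}{2} + H$ ($k{\left(H,R \right)} = - \frac{3}{2} + \left(4 + H\right) = \frac{5}{2} + H$)
$U = 30$
$P{\left(S \right)} = S^{2}$
$I{\left(A,x \right)} = \frac{5}{2} + x$
$z = 1050$ ($z = 6 \left(-5\right)^{2} \cdot 1 \cdot 7 = 6 \cdot 25 \cdot 1 \cdot 7 = 6 \cdot 25 \cdot 7 = 6 \cdot 175 = 1050$)
$L{\left(M,J \right)} = 15$ ($L{\left(M,J \right)} = 45 - 30 = 15$)
$\frac{I{\left(267,-24 \right)}}{L{\left(z,-68 \right)}} = \frac{\frac{5}{2} - 24}{15} = \left(- \frac{43}{2}\right) \frac{1}{15} = - \frac{43}{30}$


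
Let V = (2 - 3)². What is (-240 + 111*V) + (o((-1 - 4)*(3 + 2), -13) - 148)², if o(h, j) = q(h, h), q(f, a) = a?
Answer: 29800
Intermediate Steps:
o(h, j) = h
V = 1 (V = (-1)² = 1)
(-240 + 111*V) + (o((-1 - 4)*(3 + 2), -13) - 148)² = (-240 + 111*1) + ((-1 - 4)*(3 + 2) - 148)² = (-240 + 111) + (-5*5 - 148)² = -129 + (-25 - 148)² = -129 + (-173)² = -129 + 29929 = 29800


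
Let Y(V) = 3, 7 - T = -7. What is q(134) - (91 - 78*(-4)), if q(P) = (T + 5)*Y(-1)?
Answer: -346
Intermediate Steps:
T = 14 (T = 7 - 1*(-7) = 7 + 7 = 14)
q(P) = 57 (q(P) = (14 + 5)*3 = 19*3 = 57)
q(134) - (91 - 78*(-4)) = 57 - (91 - 78*(-4)) = 57 - (91 + 312) = 57 - 1*403 = 57 - 403 = -346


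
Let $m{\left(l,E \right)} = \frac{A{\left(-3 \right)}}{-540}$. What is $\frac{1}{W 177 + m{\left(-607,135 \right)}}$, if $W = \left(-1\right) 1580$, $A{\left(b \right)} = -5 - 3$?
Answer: $- \frac{135}{37754098} \approx -3.5758 \cdot 10^{-6}$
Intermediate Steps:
$A{\left(b \right)} = -8$ ($A{\left(b \right)} = -5 - 3 = -8$)
$m{\left(l,E \right)} = \frac{2}{135}$ ($m{\left(l,E \right)} = - \frac{8}{-540} = \left(-8\right) \left(- \frac{1}{540}\right) = \frac{2}{135}$)
$W = -1580$
$\frac{1}{W 177 + m{\left(-607,135 \right)}} = \frac{1}{\left(-1580\right) 177 + \frac{2}{135}} = \frac{1}{-279660 + \frac{2}{135}} = \frac{1}{- \frac{37754098}{135}} = - \frac{135}{37754098}$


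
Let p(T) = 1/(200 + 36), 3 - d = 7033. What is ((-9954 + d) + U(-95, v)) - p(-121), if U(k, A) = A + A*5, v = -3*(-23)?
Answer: -3910521/236 ≈ -16570.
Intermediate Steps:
d = -7030 (d = 3 - 1*7033 = 3 - 7033 = -7030)
v = 69
U(k, A) = 6*A (U(k, A) = A + 5*A = 6*A)
p(T) = 1/236
((-9954 + d) + U(-95, v)) - p(-121) = ((-9954 - 7030) + 6*69) - 1*1/236 = (-16984 + 414) - 1/236 = -16570 - 1/236 = -3910521/236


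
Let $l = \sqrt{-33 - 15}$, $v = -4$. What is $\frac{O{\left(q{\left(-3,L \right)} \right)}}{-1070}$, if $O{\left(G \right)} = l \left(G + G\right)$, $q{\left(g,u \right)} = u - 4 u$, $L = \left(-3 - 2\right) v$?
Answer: $\frac{48 i \sqrt{3}}{107} \approx 0.77699 i$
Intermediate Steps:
$L = 20$ ($L = \left(-3 - 2\right) \left(-4\right) = \left(-5\right) \left(-4\right) = 20$)
$l = 4 i \sqrt{3}$ ($l = \sqrt{-48} = 4 i \sqrt{3} \approx 6.9282 i$)
$q{\left(g,u \right)} = - 3 u$
$O{\left(G \right)} = 8 i G \sqrt{3}$ ($O{\left(G \right)} = 4 i \sqrt{3} \left(G + G\right) = 4 i \sqrt{3} \cdot 2 G = 8 i G \sqrt{3}$)
$\frac{O{\left(q{\left(-3,L \right)} \right)}}{-1070} = \frac{8 i \left(\left(-3\right) 20\right) \sqrt{3}}{-1070} = 8 i \left(-60\right) \sqrt{3} \left(- \frac{1}{1070}\right) = - 480 i \sqrt{3} \left(- \frac{1}{1070}\right) = \frac{48 i \sqrt{3}}{107}$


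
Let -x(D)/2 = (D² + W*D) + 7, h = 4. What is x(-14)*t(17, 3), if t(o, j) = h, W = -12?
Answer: -2968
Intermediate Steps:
t(o, j) = 4
x(D) = -14 - 2*D² + 24*D (x(D) = -2*((D² - 12*D) + 7) = -2*(7 + D² - 12*D) = -14 - 2*D² + 24*D)
x(-14)*t(17, 3) = (-14 - 2*(-14)² + 24*(-14))*4 = (-14 - 2*196 - 336)*4 = (-14 - 392 - 336)*4 = -742*4 = -2968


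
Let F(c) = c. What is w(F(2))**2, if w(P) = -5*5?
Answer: 625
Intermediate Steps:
w(P) = -25
w(F(2))**2 = (-25)**2 = 625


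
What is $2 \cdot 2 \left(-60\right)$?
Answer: $-240$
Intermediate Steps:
$2 \cdot 2 \left(-60\right) = 4 \left(-60\right) = -240$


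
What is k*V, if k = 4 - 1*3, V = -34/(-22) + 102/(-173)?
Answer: 1819/1903 ≈ 0.95586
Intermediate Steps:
V = 1819/1903 (V = -34*(-1/22) + 102*(-1/173) = 17/11 - 102/173 = 1819/1903 ≈ 0.95586)
k = 1 (k = 4 - 3 = 1)
k*V = 1*(1819/1903) = 1819/1903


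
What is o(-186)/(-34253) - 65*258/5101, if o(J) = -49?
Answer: -574172861/174724553 ≈ -3.2862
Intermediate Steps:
o(-186)/(-34253) - 65*258/5101 = -49/(-34253) - 65*258/5101 = -49*(-1/34253) - 16770*1/5101 = 49/34253 - 16770/5101 = -574172861/174724553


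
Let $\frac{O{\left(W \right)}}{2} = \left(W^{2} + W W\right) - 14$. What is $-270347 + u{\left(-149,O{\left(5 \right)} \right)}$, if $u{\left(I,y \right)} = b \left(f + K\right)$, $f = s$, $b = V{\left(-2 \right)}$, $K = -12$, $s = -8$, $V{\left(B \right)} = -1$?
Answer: $-270327$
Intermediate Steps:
$b = -1$
$f = -8$
$O{\left(W \right)} = -28 + 4 W^{2}$ ($O{\left(W \right)} = 2 \left(\left(W^{2} + W W\right) - 14\right) = 2 \left(\left(W^{2} + W^{2}\right) - 14\right) = 2 \left(2 W^{2} - 14\right) = 2 \left(-14 + 2 W^{2}\right) = -28 + 4 W^{2}$)
$u{\left(I,y \right)} = 20$ ($u{\left(I,y \right)} = - (-8 - 12) = \left(-1\right) \left(-20\right) = 20$)
$-270347 + u{\left(-149,O{\left(5 \right)} \right)} = -270347 + 20 = -270327$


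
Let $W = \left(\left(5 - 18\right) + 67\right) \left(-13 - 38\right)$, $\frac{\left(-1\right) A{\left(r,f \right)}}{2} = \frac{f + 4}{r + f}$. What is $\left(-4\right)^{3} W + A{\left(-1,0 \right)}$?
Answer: $176264$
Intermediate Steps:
$A{\left(r,f \right)} = - \frac{2 \left(4 + f\right)}{f + r}$ ($A{\left(r,f \right)} = - 2 \frac{f + 4}{r + f} = - 2 \frac{4 + f}{f + r} = - \frac{2 \left(4 + f\right)}{f + r}$)
$W = -2754$ ($W = \left(\left(5 - 18\right) + 67\right) \left(-51\right) = \left(-13 + 67\right) \left(-51\right) = 54 \left(-51\right) = -2754$)
$\left(-4\right)^{3} W + A{\left(-1,0 \right)} = \left(-4\right)^{3} \left(-2754\right) + \frac{2 \left(-4 - 0\right)}{0 - 1} = \left(-64\right) \left(-2754\right) + \frac{2 \left(-4 + 0\right)}{-1} = 176256 + 2 \left(-1\right) \left(-4\right) = 176256 + 8 = 176264$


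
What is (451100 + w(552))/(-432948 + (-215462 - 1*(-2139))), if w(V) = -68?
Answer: -451032/646271 ≈ -0.69790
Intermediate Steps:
(451100 + w(552))/(-432948 + (-215462 - 1*(-2139))) = (451100 - 68)/(-432948 + (-215462 - 1*(-2139))) = 451032/(-432948 + (-215462 + 2139)) = 451032/(-432948 - 213323) = 451032/(-646271) = 451032*(-1/646271) = -451032/646271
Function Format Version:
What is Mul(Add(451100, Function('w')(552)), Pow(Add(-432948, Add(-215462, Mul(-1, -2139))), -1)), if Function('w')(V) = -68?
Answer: Rational(-451032, 646271) ≈ -0.69790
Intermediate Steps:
Mul(Add(451100, Function('w')(552)), Pow(Add(-432948, Add(-215462, Mul(-1, -2139))), -1)) = Mul(Add(451100, -68), Pow(Add(-432948, Add(-215462, Mul(-1, -2139))), -1)) = Mul(451032, Pow(Add(-432948, Add(-215462, 2139)), -1)) = Mul(451032, Pow(Add(-432948, -213323), -1)) = Mul(451032, Pow(-646271, -1)) = Mul(451032, Rational(-1, 646271)) = Rational(-451032, 646271)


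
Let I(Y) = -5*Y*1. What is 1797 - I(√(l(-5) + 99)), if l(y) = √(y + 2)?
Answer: 1797 + 5*√(99 + I*√3) ≈ 1846.8 + 0.43518*I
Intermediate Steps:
l(y) = √(2 + y)
I(Y) = -5*Y
1797 - I(√(l(-5) + 99)) = 1797 - (-5)*√(√(2 - 5) + 99) = 1797 - (-5)*√(√(-3) + 99) = 1797 - (-5)*√(I*√3 + 99) = 1797 - (-5)*√(99 + I*√3) = 1797 + 5*√(99 + I*√3)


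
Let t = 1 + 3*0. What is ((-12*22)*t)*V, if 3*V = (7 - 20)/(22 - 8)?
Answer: 572/7 ≈ 81.714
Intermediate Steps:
t = 1 (t = 1 + 0 = 1)
V = -13/42 (V = ((7 - 20)/(22 - 8))/3 = (-13/14)/3 = (-13*1/14)/3 = (⅓)*(-13/14) = -13/42 ≈ -0.30952)
((-12*22)*t)*V = (-12*22*1)*(-13/42) = -264*1*(-13/42) = -264*(-13/42) = 572/7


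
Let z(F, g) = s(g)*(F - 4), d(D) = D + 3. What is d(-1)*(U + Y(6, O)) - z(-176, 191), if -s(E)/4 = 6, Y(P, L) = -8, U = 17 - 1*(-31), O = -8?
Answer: -4240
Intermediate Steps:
U = 48 (U = 17 + 31 = 48)
d(D) = 3 + D
s(E) = -24 (s(E) = -4*6 = -24)
z(F, g) = 96 - 24*F (z(F, g) = -24*(F - 4) = -24*(-4 + F) = 96 - 24*F)
d(-1)*(U + Y(6, O)) - z(-176, 191) = (3 - 1)*(48 - 8) - (96 - 24*(-176)) = 2*40 - (96 + 4224) = 80 - 1*4320 = 80 - 4320 = -4240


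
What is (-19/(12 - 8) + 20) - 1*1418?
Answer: -5611/4 ≈ -1402.8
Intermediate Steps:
(-19/(12 - 8) + 20) - 1*1418 = (-19/4 + 20) - 1418 = 61/4 - 1418 = -5611/4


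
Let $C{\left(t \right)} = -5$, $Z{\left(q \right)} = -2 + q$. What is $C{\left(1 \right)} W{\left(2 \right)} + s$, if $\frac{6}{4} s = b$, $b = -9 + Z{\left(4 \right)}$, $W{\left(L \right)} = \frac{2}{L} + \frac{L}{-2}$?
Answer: $- \frac{14}{3} \approx -4.6667$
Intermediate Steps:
$W{\left(L \right)} = \frac{2}{L} - \frac{L}{2}$ ($W{\left(L \right)} = \frac{2}{L} + L \left(- \frac{1}{2}\right) = \frac{2}{L} - \frac{L}{2}$)
$b = -7$ ($b = -9 + \left(-2 + 4\right) = -9 + 2 = -7$)
$s = - \frac{14}{3}$ ($s = \frac{2}{3} \left(-7\right) = - \frac{14}{3} \approx -4.6667$)
$C{\left(1 \right)} W{\left(2 \right)} + s = - 5 \left(\frac{2}{2} - 1\right) - \frac{14}{3} = - 5 \left(2 \cdot \frac{1}{2} - 1\right) - \frac{14}{3} = - 5 \left(1 - 1\right) - \frac{14}{3} = \left(-5\right) 0 - \frac{14}{3} = 0 - \frac{14}{3} = - \frac{14}{3}$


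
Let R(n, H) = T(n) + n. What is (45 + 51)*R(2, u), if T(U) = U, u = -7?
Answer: 384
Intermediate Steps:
R(n, H) = 2*n (R(n, H) = n + n = 2*n)
(45 + 51)*R(2, u) = (45 + 51)*(2*2) = 96*4 = 384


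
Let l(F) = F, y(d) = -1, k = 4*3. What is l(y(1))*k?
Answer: -12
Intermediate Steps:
k = 12
l(y(1))*k = -1*12 = -12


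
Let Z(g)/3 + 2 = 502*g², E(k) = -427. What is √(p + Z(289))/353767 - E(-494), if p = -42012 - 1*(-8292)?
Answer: 427 + 30*√139721/353767 ≈ 427.03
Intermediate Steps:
Z(g) = -6 + 1506*g² (Z(g) = -6 + 3*(502*g²) = -6 + 1506*g²)
p = -33720 (p = -42012 + 8292 = -33720)
√(p + Z(289))/353767 - E(-494) = √(-33720 + (-6 + 1506*289²))/353767 - 1*(-427) = √(-33720 + (-6 + 1506*83521))*(1/353767) + 427 = √(-33720 + (-6 + 125782626))*(1/353767) + 427 = √(-33720 + 125782620)*(1/353767) + 427 = √125748900*(1/353767) + 427 = (30*√139721)*(1/353767) + 427 = 30*√139721/353767 + 427 = 427 + 30*√139721/353767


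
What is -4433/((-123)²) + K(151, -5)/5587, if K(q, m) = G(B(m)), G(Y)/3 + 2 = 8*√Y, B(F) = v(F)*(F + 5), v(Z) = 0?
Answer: -24857945/84525723 ≈ -0.29409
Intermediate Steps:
B(F) = 0 (B(F) = 0*(F + 5) = 0*(5 + F) = 0)
G(Y) = -6 + 24*√Y (G(Y) = -6 + 3*(8*√Y) = -6 + 24*√Y)
K(q, m) = -6 (K(q, m) = -6 + 24*√0 = -6 + 24*0 = -6 + 0 = -6)
-4433/((-123)²) + K(151, -5)/5587 = -4433/((-123)²) - 6/5587 = -4433/15129 - 6*1/5587 = -4433*1/15129 - 6/5587 = -4433/15129 - 6/5587 = -24857945/84525723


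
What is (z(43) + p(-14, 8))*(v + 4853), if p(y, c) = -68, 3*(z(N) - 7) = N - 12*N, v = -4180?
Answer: -441488/3 ≈ -1.4716e+5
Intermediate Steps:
z(N) = 7 - 11*N/3 (z(N) = 7 + (N - 12*N)/3 = 7 + (-11*N)/3 = 7 - 11*N/3)
(z(43) + p(-14, 8))*(v + 4853) = ((7 - 11/3*43) - 68)*(-4180 + 4853) = ((7 - 473/3) - 68)*673 = (-452/3 - 68)*673 = -656/3*673 = -441488/3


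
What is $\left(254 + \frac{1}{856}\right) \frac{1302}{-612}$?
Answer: $- \frac{15727075}{29104} \approx -540.38$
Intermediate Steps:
$\left(254 + \frac{1}{856}\right) \frac{1302}{-612} = \left(254 + \frac{1}{856}\right) 1302 \left(- \frac{1}{612}\right) = \frac{217425}{856} \left(- \frac{217}{102}\right) = - \frac{15727075}{29104}$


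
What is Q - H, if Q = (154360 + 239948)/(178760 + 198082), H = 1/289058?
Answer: 18996250837/18154865806 ≈ 1.0463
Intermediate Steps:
H = 1/289058 ≈ 3.4595e-6
Q = 65718/62807 (Q = 394308/376842 = 394308*(1/376842) = 65718/62807 ≈ 1.0463)
Q - H = 65718/62807 - 1*1/289058 = 65718/62807 - 1/289058 = 18996250837/18154865806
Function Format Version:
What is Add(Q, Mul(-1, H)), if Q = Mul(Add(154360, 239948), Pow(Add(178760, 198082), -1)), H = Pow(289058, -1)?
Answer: Rational(18996250837, 18154865806) ≈ 1.0463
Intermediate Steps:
H = Rational(1, 289058) ≈ 3.4595e-6
Q = Rational(65718, 62807) (Q = Mul(394308, Pow(376842, -1)) = Mul(394308, Rational(1, 376842)) = Rational(65718, 62807) ≈ 1.0463)
Add(Q, Mul(-1, H)) = Add(Rational(65718, 62807), Mul(-1, Rational(1, 289058))) = Add(Rational(65718, 62807), Rational(-1, 289058)) = Rational(18996250837, 18154865806)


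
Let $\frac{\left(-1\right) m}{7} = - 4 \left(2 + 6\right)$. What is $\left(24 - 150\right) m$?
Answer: $-28224$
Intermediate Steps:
$m = 224$ ($m = - 7 \left(- 4 \left(2 + 6\right)\right) = - 7 \left(\left(-4\right) 8\right) = \left(-7\right) \left(-32\right) = 224$)
$\left(24 - 150\right) m = \left(24 - 150\right) 224 = \left(-126\right) 224 = -28224$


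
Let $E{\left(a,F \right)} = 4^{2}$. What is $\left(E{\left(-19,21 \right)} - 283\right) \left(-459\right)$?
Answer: $122553$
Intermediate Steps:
$E{\left(a,F \right)} = 16$
$\left(E{\left(-19,21 \right)} - 283\right) \left(-459\right) = \left(16 - 283\right) \left(-459\right) = \left(-267\right) \left(-459\right) = 122553$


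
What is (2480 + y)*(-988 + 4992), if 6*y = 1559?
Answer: 32910878/3 ≈ 1.0970e+7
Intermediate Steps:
y = 1559/6 (y = (1/6)*1559 = 1559/6 ≈ 259.83)
(2480 + y)*(-988 + 4992) = (2480 + 1559/6)*(-988 + 4992) = (16439/6)*4004 = 32910878/3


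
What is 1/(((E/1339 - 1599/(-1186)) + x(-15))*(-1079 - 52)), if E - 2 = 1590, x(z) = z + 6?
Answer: 122158/892908231 ≈ 0.00013681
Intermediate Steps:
x(z) = 6 + z
E = 1592 (E = 2 + 1590 = 1592)
1/(((E/1339 - 1599/(-1186)) + x(-15))*(-1079 - 52)) = 1/(((1592/1339 - 1599/(-1186)) + (6 - 15))*(-1079 - 52)) = 1/(((1592*(1/1339) - 1599*(-1/1186)) - 9)*(-1131)) = 1/(((1592/1339 + 1599/1186) - 9)*(-1131)) = 1/((4029173/1588054 - 9)*(-1131)) = 1/(-10263313/1588054*(-1131)) = 1/(892908231/122158) = 122158/892908231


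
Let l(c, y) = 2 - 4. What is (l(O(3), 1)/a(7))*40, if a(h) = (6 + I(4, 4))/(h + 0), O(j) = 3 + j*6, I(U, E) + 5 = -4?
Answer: 560/3 ≈ 186.67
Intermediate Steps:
I(U, E) = -9 (I(U, E) = -5 - 4 = -9)
O(j) = 3 + 6*j
a(h) = -3/h (a(h) = (6 - 9)/(h + 0) = -3/h)
l(c, y) = -2
(l(O(3), 1)/a(7))*40 = (-2/(-3/7))*40 = -7/3*(-2)*40 = (14/3)*40 = 560/3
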